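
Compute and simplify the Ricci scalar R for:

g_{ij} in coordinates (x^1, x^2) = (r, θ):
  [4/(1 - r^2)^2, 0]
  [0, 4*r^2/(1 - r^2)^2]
Non-zero Christoffel symbols (Γ^k_{ij} = Γ^k_{ji}):
Γ^r_{r r} = 2*r/(1 - r^2)
Γ^r_{θ θ} = (r^3 + r)/(r^2 - 1)
Γ^θ_{r θ} = (-r^2 - 1)/(r^3 - r)
Ricci tensor (R_{ij} = R^k_{ikj}): R_{rr} = -4/(r^2 - 1)^2, R_{rθ} = 0, R_{θθ} = -4*r^2/(r^2 - 1)^2
Inverse metric: g^{rr} = (1 - r^2)^2/4, g^{θθ} = (1 - r^2)^2/(4*r^2)
R = g^{ij} R_{ij} = ((1 - r^2)^2/4)(-4/(r^2 - 1)^2) + ((1 - r^2)^2/(4*r^2))(-4*r^2/(r^2 - 1)^2) = -2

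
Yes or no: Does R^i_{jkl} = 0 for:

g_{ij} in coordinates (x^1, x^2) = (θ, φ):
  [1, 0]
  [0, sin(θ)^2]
Non-zero Christoffel symbols:
Γ^θ_{φ φ} = -sin(2*θ)/2
Γ^φ_{θ φ} = 1/tan(θ)
Ricci tensor: R_{θθ} = 1, R_{θφ} = 0, R_{φφ} = sin(θ)^2
The Ricci tensor is non-zero, so the Riemann tensor is non-zero: not flat.
No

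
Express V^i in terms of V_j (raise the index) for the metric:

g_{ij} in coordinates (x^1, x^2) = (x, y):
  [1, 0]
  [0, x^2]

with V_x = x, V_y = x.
Inverse metric (diagonal): g^{xx} = 1, g^{yy} = 1/x^2
V^i = g^{ij} V_j:
V^x = (1)(x) + (0)(x) = x
V^y = (0)(x) + (1/x^2)(x) = 1/x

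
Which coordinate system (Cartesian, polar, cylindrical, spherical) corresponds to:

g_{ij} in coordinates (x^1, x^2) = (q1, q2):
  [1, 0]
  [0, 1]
All components are constant and the metric is the identity, i.e. orthonormal rectilinear coordinates.
Cartesian (2D) coordinates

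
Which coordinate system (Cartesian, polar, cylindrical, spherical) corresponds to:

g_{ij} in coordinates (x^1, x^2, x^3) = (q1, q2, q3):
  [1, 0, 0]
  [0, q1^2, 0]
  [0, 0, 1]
The line element ds^2 = dq1^2 + q1^2 dq2^2 + dq3^2 is dr^2 + r^2 dθ^2 + dz^2 with q1 = r, q2 = θ, q3 = z.
cylindrical coordinates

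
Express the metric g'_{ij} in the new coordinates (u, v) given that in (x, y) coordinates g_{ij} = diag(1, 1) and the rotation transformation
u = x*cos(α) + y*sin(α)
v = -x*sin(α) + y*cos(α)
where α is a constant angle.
Invert the transformation: x = u*cos(α) - v*sin(α), y = u*sin(α) + v*cos(α)
g'_{ij} = (∂x^k/∂x'^i)(∂x^l/∂x'^j) g_{kl}; with g_{kl} = δ_{kl} this is Σ_k (∂x^k/∂x'^i)(∂x^k/∂x'^j).
Jacobian: ∂x/∂u = cos(α), ∂x/∂v = -sin(α), ∂y/∂u = sin(α), ∂y/∂v = cos(α)
g'_{uu} = (cos(α))(cos(α)) + (sin(α))(sin(α)) = 1
g'_{uv} = (cos(α))(-sin(α)) + (sin(α))(cos(α)) = 0
g'_{vv} = (-sin(α))(-sin(α)) + (cos(α))(cos(α)) = 1
g'_{ij} = diag(1, 1)
The Euclidean metric is invariant under rotations.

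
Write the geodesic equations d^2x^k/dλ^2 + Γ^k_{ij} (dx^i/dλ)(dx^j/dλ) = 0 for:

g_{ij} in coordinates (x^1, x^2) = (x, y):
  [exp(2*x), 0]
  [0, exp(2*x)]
Geodesic equation: d^2x^k/dλ^2 + Γ^k_{ij} (dx^i/dλ)(dx^j/dλ) = 0.
Non-zero Christoffel symbols:
Γ^x_{x x} = 1
Γ^x_{y y} = -1
Γ^y_{x y} = 1
Substituting (the symmetric pair Γ^k_{ij}, Γ^k_{ji} combines into a factor 2):
d^2x/dλ^2 + (dx/dλ)^2 - (dy/dλ)^2 = 0
d^2y/dλ^2 + 2 (dx/dλ)(dy/dλ) = 0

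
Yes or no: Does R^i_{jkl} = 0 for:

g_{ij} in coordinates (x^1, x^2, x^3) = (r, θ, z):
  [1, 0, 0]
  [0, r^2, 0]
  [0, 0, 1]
Non-zero Christoffel symbols:
Γ^r_{θ θ} = -r
Γ^θ_{r θ} = 1/r
Ricci tensor: R_{rr} = 0, R_{rθ} = 0, R_{rz} = 0, R_{θθ} = 0, R_{θz} = 0, R_{zz} = 0
All R_{ij} vanish; in 3 dimensions the Riemann tensor is fully determined by the Ricci tensor, so R^i_{jkl} = 0: the metric is flat (curvilinear coordinates on flat space).
Yes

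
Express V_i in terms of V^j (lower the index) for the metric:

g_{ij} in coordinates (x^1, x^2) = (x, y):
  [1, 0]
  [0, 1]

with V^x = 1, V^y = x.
V_i = g_{ij} V^j:
V_x = (1)(1) + (0)(x) = 1
V_y = (0)(1) + (1)(x) = x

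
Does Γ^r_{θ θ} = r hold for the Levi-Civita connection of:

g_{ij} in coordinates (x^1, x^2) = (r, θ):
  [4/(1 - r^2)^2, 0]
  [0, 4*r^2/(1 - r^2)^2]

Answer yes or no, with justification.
Γ^r_{θ θ} = (1/2) g^{rr} (∂_θ g_{rθ} + ∂_θ g_{rθ} - ∂_r g_{θθ}) = (1/2)((1 - r^2)^2/4)((0) + (0) - (-8*(r^3 + r)/(r^2 - 1)^3)) = (r^3 + r)/(r^2 - 1)
This differs from the proposed value r.
No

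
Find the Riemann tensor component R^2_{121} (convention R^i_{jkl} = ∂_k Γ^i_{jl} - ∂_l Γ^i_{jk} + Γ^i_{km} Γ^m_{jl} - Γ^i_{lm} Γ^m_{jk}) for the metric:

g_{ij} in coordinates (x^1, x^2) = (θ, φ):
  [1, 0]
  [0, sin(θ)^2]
Non-zero Christoffel symbols (Γ^k_{ij} = Γ^k_{ji}):
Γ^θ_{φ φ} = -sin(2*θ)/2
Γ^φ_{θ φ} = 1/tan(θ)
R^φ_{θ φ θ} = ∂_φ Γ^φ_{θ θ} - ∂_θ Γ^φ_{θ φ} + Γ^φ_{φ m} Γ^m_{θ θ} - Γ^φ_{θ m} Γ^m_{θ φ}
  = (0) - (-1/sin(θ)^2) + (0) - (1/tan(θ)^2) = 1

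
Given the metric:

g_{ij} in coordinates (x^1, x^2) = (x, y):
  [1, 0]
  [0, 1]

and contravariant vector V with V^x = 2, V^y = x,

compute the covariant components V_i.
V_i = g_{ij} V^j:
V_x = (1)(2) + (0)(x) = 2
V_y = (0)(2) + (1)(x) = x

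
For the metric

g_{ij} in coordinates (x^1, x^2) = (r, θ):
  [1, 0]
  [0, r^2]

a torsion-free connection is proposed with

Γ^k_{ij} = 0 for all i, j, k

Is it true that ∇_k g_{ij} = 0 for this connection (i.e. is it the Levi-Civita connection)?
Using ∇_k g_{ij} = ∂_k g_{ij} - Γ^m_{ki} g_{mj} - Γ^m_{kj} g_{im}:
∇_r g_{θθ} = (2*r) - (0) - (0) = 2*r ≠ 0
So the connection is not metric compatible (it is not the Levi-Civita connection).
No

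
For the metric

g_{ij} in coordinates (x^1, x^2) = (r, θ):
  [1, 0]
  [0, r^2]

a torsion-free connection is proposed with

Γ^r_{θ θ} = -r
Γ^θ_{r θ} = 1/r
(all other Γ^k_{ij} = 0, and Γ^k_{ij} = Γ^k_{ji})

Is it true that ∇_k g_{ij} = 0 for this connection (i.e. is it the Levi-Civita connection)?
Using ∇_k g_{ij} = ∂_k g_{ij} - Γ^m_{ki} g_{mj} - Γ^m_{kj} g_{im}:
e.g. ∇_r g_{θθ} = (2*r) - (r) - (r) = 0
Every component ∇_k g_{ij} vanishes: the connection is metric compatible.
Yes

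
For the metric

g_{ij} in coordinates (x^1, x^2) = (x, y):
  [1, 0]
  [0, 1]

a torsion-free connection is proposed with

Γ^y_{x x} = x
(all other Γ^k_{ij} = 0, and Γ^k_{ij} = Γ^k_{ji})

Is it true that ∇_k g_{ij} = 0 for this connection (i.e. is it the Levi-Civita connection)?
Using ∇_k g_{ij} = ∂_k g_{ij} - Γ^m_{ki} g_{mj} - Γ^m_{kj} g_{im}:
∇_x g_{xy} = (0) - (x) - (0) = -x ≠ 0
So the connection is not metric compatible (it is not the Levi-Civita connection).
No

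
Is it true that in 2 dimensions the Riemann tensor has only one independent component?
The number of independent components is n^2(n^2-1)/12 = 4·3/12 = 1 for n = 2 (e.g. R_{1212}).
Yes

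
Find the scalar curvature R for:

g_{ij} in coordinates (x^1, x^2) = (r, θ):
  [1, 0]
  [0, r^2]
Non-zero Christoffel symbols (Γ^k_{ij} = Γ^k_{ji}):
Γ^r_{θ θ} = -r
Γ^θ_{r θ} = 1/r
Ricci tensor (R_{ij} = R^k_{ikj}): R_{rr} = 0, R_{rθ} = 0, R_{θθ} = 0
Inverse metric: g^{rr} = 1, g^{θθ} = 1/r^2
R = g^{ij} R_{ij} = (1)(0) + (1/r^2)(0) = 0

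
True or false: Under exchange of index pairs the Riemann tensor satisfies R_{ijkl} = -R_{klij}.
The pair-exchange symmetry has a plus sign: R_{ijkl} = +R_{klij}.
False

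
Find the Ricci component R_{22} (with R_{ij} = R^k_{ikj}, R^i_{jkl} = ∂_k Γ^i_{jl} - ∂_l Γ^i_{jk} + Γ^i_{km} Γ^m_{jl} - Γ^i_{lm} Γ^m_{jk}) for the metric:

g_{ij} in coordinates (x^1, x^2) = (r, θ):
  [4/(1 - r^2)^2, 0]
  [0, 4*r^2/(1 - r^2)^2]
Non-zero Christoffel symbols (Γ^k_{ij} = Γ^k_{ji}):
Γ^r_{r r} = 2*r/(1 - r^2)
Γ^r_{θ θ} = (r^3 + r)/(r^2 - 1)
Γ^θ_{r θ} = (-r^2 - 1)/(r^3 - r)
R^r_{θ r θ} = ∂_r Γ^r_{θ θ} - ∂_θ Γ^r_{θ r} + Γ^r_{r m} Γ^m_{θ θ} - Γ^r_{θ m} Γ^m_{θ r}
  = ((r^4 - 4*r^2 - 1)/(r^2 - 1)^2) - (0) + (-2*r^2*(r^2 + 1)/(r^2 - 1)^2) - (-(r^2 + 1)^2/(r^2 - 1)^2) = -4*r^2/(r^2 - 1)^2
R^θ_{θ θ θ} = 0 (a repeated index in an antisymmetric pair)
R_{θθ} = R^r_{θ r θ} + R^θ_{θ θ θ} = (-4*r^2/(r^2 - 1)^2) + (0) = -4*r^2/(r^2 - 1)^2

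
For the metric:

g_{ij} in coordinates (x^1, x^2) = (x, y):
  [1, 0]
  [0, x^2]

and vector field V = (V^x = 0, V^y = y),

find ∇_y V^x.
Non-zero Christoffel symbols:
Γ^x_{y y} = -x
Γ^y_{x y} = 1/x
∇_y V^x = ∂_y V^x + Γ^x_{y j} V^j
  = (0) + (0)(0) + (-x)(y)
  = -x*y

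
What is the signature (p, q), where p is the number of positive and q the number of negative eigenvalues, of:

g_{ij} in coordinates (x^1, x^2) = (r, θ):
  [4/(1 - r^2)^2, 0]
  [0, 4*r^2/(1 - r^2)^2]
The metric is diagonal, so its eigenvalues are the diagonal entries: 4/(1 - r^2)^2, 4*r^2/(1 - r^2)^2 (at a generic point, where coordinate-dependent entries are positive).
2 positive, 0 negative.
(2, 0) - Riemannian (positive definite)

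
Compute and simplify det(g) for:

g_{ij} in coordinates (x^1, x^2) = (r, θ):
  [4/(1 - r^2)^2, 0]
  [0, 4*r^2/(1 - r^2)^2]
For a 2×2 metric: det(g) = g_{11}·g_{22} - g_{12}·g_{21}
= (4/(1 - r^2)^2)·(4*r^2/(1 - r^2)^2) - (0)·(0)
= 16*r^2/(1 - r^2)^4 - 0
det(g) = 16*r^2/(1 - r^2)^4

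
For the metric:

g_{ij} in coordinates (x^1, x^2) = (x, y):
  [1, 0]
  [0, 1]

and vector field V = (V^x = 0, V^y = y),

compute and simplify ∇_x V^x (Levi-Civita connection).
All Christoffel symbols are zero.
∇_x V^x = ∂_x V^x + Γ^x_{x j} V^j
  = (0) + (0)(0) + (0)(y)
  = 0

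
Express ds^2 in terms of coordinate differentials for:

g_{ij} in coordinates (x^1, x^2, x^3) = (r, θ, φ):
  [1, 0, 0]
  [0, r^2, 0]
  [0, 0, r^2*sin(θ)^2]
ds^2 = g_{ij} dx^i dx^j; only the non-zero components contribute.
ds^2 = dr^2 + r^2 dθ^2 + r^2*sin(θ)^2 dφ^2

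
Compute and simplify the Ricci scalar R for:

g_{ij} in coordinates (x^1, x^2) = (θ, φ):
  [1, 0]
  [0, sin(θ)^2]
Non-zero Christoffel symbols (Γ^k_{ij} = Γ^k_{ji}):
Γ^θ_{φ φ} = -sin(2*θ)/2
Γ^φ_{θ φ} = 1/tan(θ)
Ricci tensor (R_{ij} = R^k_{ikj}): R_{θθ} = 1, R_{θφ} = 0, R_{φφ} = sin(θ)^2
Inverse metric: g^{θθ} = 1, g^{φφ} = 1/sin(θ)^2
R = g^{ij} R_{ij} = (1)(1) + (1/sin(θ)^2)(sin(θ)^2) = 2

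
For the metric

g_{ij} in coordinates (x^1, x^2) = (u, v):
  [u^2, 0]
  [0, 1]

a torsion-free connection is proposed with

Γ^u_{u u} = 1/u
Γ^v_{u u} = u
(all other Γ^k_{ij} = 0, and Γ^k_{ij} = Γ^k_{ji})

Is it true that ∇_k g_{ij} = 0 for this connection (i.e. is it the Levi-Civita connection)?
Using ∇_k g_{ij} = ∂_k g_{ij} - Γ^m_{ki} g_{mj} - Γ^m_{kj} g_{im}:
∇_u g_{uv} = (0) - (u) - (0) = -u ≠ 0
So the connection is not metric compatible (it is not the Levi-Civita connection).
No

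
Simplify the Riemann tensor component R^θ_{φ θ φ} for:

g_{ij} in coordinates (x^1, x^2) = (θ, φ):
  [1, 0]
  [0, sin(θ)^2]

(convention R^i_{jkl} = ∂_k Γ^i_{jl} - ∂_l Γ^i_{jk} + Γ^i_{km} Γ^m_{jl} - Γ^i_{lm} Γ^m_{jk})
Non-zero Christoffel symbols (Γ^k_{ij} = Γ^k_{ji}):
Γ^θ_{φ φ} = -sin(2*θ)/2
Γ^φ_{θ φ} = 1/tan(θ)
R^θ_{φ θ φ} = ∂_θ Γ^θ_{φ φ} - ∂_φ Γ^θ_{φ θ} + Γ^θ_{θ m} Γ^m_{φ φ} - Γ^θ_{φ m} Γ^m_{φ θ}
  = (-cos(2*θ)) - (0) + (0) - (-cos(θ)^2) = sin(θ)^2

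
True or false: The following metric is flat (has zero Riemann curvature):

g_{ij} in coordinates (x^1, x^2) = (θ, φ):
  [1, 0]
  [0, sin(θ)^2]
Non-zero Christoffel symbols:
Γ^θ_{φ φ} = -sin(2*θ)/2
Γ^φ_{θ φ} = 1/tan(θ)
Ricci tensor: R_{θθ} = 1, R_{θφ} = 0, R_{φφ} = sin(θ)^2
The Ricci tensor is non-zero, so the Riemann tensor is non-zero: not flat.
False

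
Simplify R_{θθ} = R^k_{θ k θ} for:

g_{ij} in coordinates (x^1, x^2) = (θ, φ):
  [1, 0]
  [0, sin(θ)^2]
Non-zero Christoffel symbols (Γ^k_{ij} = Γ^k_{ji}):
Γ^θ_{φ φ} = -sin(2*θ)/2
Γ^φ_{θ φ} = 1/tan(θ)
R^θ_{θ θ θ} = 0 (a repeated index in an antisymmetric pair)
R^φ_{θ φ θ} = ∂_φ Γ^φ_{θ θ} - ∂_θ Γ^φ_{θ φ} + Γ^φ_{φ m} Γ^m_{θ θ} - Γ^φ_{θ m} Γ^m_{θ φ}
  = (0) - (-1/sin(θ)^2) + (0) - (1/tan(θ)^2) = 1
R_{θθ} = R^θ_{θ θ θ} + R^φ_{θ φ θ} = (0) + (1) = 1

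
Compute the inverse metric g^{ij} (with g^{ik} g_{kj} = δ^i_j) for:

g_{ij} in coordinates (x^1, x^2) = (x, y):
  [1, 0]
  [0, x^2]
The metric is diagonal, so g^{ij} is diagonal with entries 1/g_{ii}: diag(1, 1/(x^2)).
g^{ij}:
  [1, 0]
  [0, 1/x^2]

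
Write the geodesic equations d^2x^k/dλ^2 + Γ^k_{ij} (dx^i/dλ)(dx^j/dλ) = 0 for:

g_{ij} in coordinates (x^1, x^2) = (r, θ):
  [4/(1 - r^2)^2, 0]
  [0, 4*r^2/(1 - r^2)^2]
Geodesic equation: d^2x^k/dλ^2 + Γ^k_{ij} (dx^i/dλ)(dx^j/dλ) = 0.
Non-zero Christoffel symbols:
Γ^r_{r r} = 2*r/(1 - r^2)
Γ^r_{θ θ} = (r^3 + r)/(r^2 - 1)
Γ^θ_{r θ} = (-r^2 - 1)/(r^3 - r)
Substituting (the symmetric pair Γ^k_{ij}, Γ^k_{ji} combines into a factor 2):
d^2r/dλ^2 + (2*r/(1 - r^2)) (dr/dλ)^2 + ((r^3 + r)/(r^2 - 1)) (dθ/dλ)^2 = 0
d^2θ/dλ^2 + ((-2*r^2 - 2)/(r^3 - r)) (dr/dλ)(dθ/dλ) = 0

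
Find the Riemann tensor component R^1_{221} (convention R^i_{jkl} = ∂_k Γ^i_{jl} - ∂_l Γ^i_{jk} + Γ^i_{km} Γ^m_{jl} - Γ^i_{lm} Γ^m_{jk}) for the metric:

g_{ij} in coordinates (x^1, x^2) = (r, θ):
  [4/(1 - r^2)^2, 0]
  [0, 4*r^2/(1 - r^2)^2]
Non-zero Christoffel symbols (Γ^k_{ij} = Γ^k_{ji}):
Γ^r_{r r} = 2*r/(1 - r^2)
Γ^r_{θ θ} = (r^3 + r)/(r^2 - 1)
Γ^θ_{r θ} = (-r^2 - 1)/(r^3 - r)
R^r_{θ θ r} = ∂_θ Γ^r_{θ r} - ∂_r Γ^r_{θ θ} + Γ^r_{θ m} Γ^m_{θ r} - Γ^r_{r m} Γ^m_{θ θ}
  = (0) - ((r^4 - 4*r^2 - 1)/(r^2 - 1)^2) + (-(r^2 + 1)^2/(r^2 - 1)^2) - (-2*r^2*(r^2 + 1)/(r^2 - 1)^2) = 4*r^2/(r^2 - 1)^2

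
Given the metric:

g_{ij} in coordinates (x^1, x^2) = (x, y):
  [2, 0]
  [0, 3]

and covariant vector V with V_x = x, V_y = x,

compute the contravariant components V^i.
Inverse metric (diagonal): g^{xx} = 1/2, g^{yy} = 1/3
V^i = g^{ij} V_j:
V^x = (1/2)(x) + (0)(x) = x/2
V^y = (0)(x) + (1/3)(x) = x/3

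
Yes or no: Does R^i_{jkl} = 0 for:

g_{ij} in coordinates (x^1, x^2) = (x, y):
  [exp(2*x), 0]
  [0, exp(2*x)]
Non-zero Christoffel symbols:
Γ^x_{x x} = 1
Γ^x_{y y} = -1
Γ^y_{x y} = 1
Ricci tensor: R_{xx} = 0, R_{xy} = 0, R_{yy} = 0
All R_{ij} vanish; in 2 dimensions the Riemann tensor is fully determined by the Ricci tensor, so R^i_{jkl} = 0: the metric is flat (curvilinear coordinates on flat space).
Yes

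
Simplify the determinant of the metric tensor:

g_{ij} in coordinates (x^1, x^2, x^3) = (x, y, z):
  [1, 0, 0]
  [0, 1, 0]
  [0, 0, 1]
Diagonal metric: det(g) = g_{11}·g_{22}·g_{33}
= (1)·(1)·(1)
det(g) = 1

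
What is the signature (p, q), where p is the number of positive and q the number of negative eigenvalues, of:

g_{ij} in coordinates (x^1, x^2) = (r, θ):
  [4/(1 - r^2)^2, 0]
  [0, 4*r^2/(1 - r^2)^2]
The metric is diagonal, so its eigenvalues are the diagonal entries: 4/(1 - r^2)^2, 4*r^2/(1 - r^2)^2 (at a generic point, where coordinate-dependent entries are positive).
2 positive, 0 negative.
(2, 0) - Riemannian (positive definite)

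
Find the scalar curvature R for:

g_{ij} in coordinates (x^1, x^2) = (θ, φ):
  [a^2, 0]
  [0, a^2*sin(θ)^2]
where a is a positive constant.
Non-zero Christoffel symbols (Γ^k_{ij} = Γ^k_{ji}):
Γ^θ_{φ φ} = -sin(2*θ)/2
Γ^φ_{θ φ} = 1/tan(θ)
Ricci tensor (R_{ij} = R^k_{ikj}): R_{θθ} = 1, R_{θφ} = 0, R_{φφ} = sin(θ)^2
Inverse metric: g^{θθ} = 1/a^2, g^{φφ} = 1/(a^2*sin(θ)^2)
R = g^{ij} R_{ij} = (1/a^2)(1) + (1/(a^2*sin(θ)^2))(sin(θ)^2) = 2/a^2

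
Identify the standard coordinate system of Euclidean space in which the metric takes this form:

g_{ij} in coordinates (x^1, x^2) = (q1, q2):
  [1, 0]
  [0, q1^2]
The line element ds^2 = dq1^2 + q1^2 dq2^2 is dr^2 + r^2 dθ^2 with q1 = r, q2 = θ.
polar coordinates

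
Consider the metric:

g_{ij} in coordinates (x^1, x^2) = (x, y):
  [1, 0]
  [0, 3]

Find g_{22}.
With x^1 = x, x^2 = y, g_{22} = g_{yy} is the row-2, column-2 entry of the matrix.
g_{22} = 3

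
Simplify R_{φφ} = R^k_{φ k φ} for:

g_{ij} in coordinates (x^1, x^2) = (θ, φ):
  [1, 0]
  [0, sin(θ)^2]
Non-zero Christoffel symbols (Γ^k_{ij} = Γ^k_{ji}):
Γ^θ_{φ φ} = -sin(2*θ)/2
Γ^φ_{θ φ} = 1/tan(θ)
R^θ_{φ θ φ} = ∂_θ Γ^θ_{φ φ} - ∂_φ Γ^θ_{φ θ} + Γ^θ_{θ m} Γ^m_{φ φ} - Γ^θ_{φ m} Γ^m_{φ θ}
  = (-cos(2*θ)) - (0) + (0) - (-cos(θ)^2) = sin(θ)^2
R^φ_{φ φ φ} = 0 (a repeated index in an antisymmetric pair)
R_{φφ} = R^θ_{φ θ φ} + R^φ_{φ φ φ} = (sin(θ)^2) + (0) = sin(θ)^2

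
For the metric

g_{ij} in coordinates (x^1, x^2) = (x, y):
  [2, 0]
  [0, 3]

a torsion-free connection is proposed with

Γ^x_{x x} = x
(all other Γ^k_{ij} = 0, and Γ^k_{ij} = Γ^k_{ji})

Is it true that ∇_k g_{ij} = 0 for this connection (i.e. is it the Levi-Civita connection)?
Using ∇_k g_{ij} = ∂_k g_{ij} - Γ^m_{ki} g_{mj} - Γ^m_{kj} g_{im}:
∇_x g_{xx} = (0) - (2*x) - (2*x) = -4*x ≠ 0
So the connection is not metric compatible (it is not the Levi-Civita connection).
No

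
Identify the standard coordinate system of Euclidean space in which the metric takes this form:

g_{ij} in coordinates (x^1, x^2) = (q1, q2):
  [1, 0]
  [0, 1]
All components are constant and the metric is the identity, i.e. orthonormal rectilinear coordinates.
Cartesian (2D) coordinates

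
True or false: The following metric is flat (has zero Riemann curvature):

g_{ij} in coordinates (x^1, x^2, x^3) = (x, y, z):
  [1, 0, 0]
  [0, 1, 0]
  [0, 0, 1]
All metric components are constant, so every Christoffel symbol vanishes and R^i_{jkl} = 0.
True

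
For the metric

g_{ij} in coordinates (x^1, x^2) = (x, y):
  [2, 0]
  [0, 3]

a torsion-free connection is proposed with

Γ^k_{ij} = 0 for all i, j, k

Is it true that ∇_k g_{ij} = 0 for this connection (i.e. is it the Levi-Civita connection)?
Using ∇_k g_{ij} = ∂_k g_{ij} - Γ^m_{ki} g_{mj} - Γ^m_{kj} g_{im}:
e.g. ∇_y g_{xy} = (0) - (0) - (0) = 0
Every component ∇_k g_{ij} vanishes: the connection is metric compatible.
Yes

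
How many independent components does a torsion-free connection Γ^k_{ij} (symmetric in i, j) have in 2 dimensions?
Γ^k_{ij} has n choices for the upper index and n(n+1)/2 independent symmetric lower index pairs.
Total = 2 × 2×3/2 = 2 × 3 = 6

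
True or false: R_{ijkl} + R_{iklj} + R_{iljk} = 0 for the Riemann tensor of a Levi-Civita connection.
This is the first (algebraic) Bianchi identity.
True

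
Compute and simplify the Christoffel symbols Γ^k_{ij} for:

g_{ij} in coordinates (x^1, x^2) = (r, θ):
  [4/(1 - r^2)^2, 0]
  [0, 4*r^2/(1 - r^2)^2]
Using Γ^k_{ij} = (1/2) g^{km} (∂_i g_{mj} + ∂_j g_{mi} - ∂_m g_{ij}); the metric is diagonal, so only the m = k term contributes.
Non-zero symbols (using the symmetry Γ^k_{ij} = Γ^k_{ji}):
Γ^r_{r r} = (1/2) g^{rr} (∂_r g_{rr} + ∂_r g_{rr} - ∂_r g_{rr}) = (1/2)((1 - r^2)^2/4)((16*r/(1 - r^2)^3) + (16*r/(1 - r^2)^3) - (16*r/(1 - r^2)^3)) = 2*r/(1 - r^2)
Γ^r_{θ θ} = (1/2) g^{rr} (∂_θ g_{rθ} + ∂_θ g_{rθ} - ∂_r g_{θθ}) = (1/2)((1 - r^2)^2/4)((0) + (0) - (-8*(r^3 + r)/(r^2 - 1)^3)) = (r^3 + r)/(r^2 - 1)
Γ^θ_{r θ} = (1/2) g^{θθ} (∂_r g_{θθ} + ∂_θ g_{θr} - ∂_θ g_{rθ}) = (1/2)((1 - r^2)^2/(4*r^2))((-8*(r^3 + r)/(r^2 - 1)^3) + (0) - (0)) = (-r^2 - 1)/(r^3 - r)
All other Christoffel symbols are zero.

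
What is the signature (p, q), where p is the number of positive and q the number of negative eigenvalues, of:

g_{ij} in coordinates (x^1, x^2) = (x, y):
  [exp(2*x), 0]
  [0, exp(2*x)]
The metric is diagonal, so its eigenvalues are the diagonal entries: exp(2*x), exp(2*x) (at a generic point, where coordinate-dependent entries are positive).
2 positive, 0 negative.
(2, 0) - Riemannian (positive definite)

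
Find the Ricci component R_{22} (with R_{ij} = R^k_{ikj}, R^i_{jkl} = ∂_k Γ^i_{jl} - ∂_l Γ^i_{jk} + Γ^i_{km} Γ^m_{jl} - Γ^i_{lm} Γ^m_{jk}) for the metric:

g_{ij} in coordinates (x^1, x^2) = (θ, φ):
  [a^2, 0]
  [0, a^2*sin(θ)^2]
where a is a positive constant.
Non-zero Christoffel symbols (Γ^k_{ij} = Γ^k_{ji}):
Γ^θ_{φ φ} = -sin(2*θ)/2
Γ^φ_{θ φ} = 1/tan(θ)
R^θ_{φ θ φ} = ∂_θ Γ^θ_{φ φ} - ∂_φ Γ^θ_{φ θ} + Γ^θ_{θ m} Γ^m_{φ φ} - Γ^θ_{φ m} Γ^m_{φ θ}
  = (-cos(2*θ)) - (0) + (0) - (-cos(θ)^2) = sin(θ)^2
R^φ_{φ φ φ} = 0 (a repeated index in an antisymmetric pair)
R_{φφ} = R^θ_{φ θ φ} + R^φ_{φ φ φ} = (sin(θ)^2) + (0) = sin(θ)^2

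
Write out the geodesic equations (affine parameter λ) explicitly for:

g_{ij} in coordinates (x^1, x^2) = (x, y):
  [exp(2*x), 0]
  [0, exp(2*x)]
Geodesic equation: d^2x^k/dλ^2 + Γ^k_{ij} (dx^i/dλ)(dx^j/dλ) = 0.
Non-zero Christoffel symbols:
Γ^x_{x x} = 1
Γ^x_{y y} = -1
Γ^y_{x y} = 1
Substituting (the symmetric pair Γ^k_{ij}, Γ^k_{ji} combines into a factor 2):
d^2x/dλ^2 + (dx/dλ)^2 - (dy/dλ)^2 = 0
d^2y/dλ^2 + 2 (dx/dλ)(dy/dλ) = 0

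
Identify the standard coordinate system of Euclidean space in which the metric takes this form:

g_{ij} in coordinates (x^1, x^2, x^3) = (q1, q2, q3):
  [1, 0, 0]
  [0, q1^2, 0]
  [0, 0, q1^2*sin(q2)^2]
The line element ds^2 = dq1^2 + q1^2 dq2^2 + q1^2 sin(q2)^2 dq3^2 is dr^2 + r^2 dθ^2 + r^2 sin(θ)^2 dφ^2 with q1 = r, q2 = θ, q3 = φ.
spherical coordinates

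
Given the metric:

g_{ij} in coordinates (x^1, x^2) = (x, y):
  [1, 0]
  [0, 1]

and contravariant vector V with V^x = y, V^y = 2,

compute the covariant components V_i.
V_i = g_{ij} V^j:
V_x = (1)(y) + (0)(2) = y
V_y = (0)(y) + (1)(2) = 2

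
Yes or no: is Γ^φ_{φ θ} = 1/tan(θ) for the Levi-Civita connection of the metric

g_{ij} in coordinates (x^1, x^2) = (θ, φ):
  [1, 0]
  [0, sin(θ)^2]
Γ^φ_{φ θ} = (1/2) g^{φφ} (∂_φ g_{φθ} + ∂_θ g_{φφ} - ∂_φ g_{φθ}) = (1/2)(1/sin(θ)^2)((0) + (sin(2*θ)) - (0)) = 1/tan(θ)
This equals the proposed value 1/tan(θ).
Yes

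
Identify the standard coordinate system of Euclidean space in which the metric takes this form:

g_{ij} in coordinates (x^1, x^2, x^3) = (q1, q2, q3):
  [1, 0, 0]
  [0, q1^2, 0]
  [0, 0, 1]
The line element ds^2 = dq1^2 + q1^2 dq2^2 + dq3^2 is dr^2 + r^2 dθ^2 + dz^2 with q1 = r, q2 = θ, q3 = z.
cylindrical coordinates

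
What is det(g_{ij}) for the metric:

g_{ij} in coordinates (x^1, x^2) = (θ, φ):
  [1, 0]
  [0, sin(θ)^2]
For a 2×2 metric: det(g) = g_{11}·g_{22} - g_{12}·g_{21}
= (1)·(sin(θ)^2) - (0)·(0)
= sin(θ)^2 - 0
det(g) = sin(θ)^2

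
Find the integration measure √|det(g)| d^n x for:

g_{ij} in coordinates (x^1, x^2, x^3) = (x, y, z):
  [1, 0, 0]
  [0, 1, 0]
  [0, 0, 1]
det(g) = 1
√|det(g)| = 1
Volume element: dV = 1 dx dy dz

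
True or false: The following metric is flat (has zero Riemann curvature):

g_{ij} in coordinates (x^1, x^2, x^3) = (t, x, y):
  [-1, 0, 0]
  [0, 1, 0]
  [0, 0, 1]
All metric components are constant, so every Christoffel symbol vanishes and R^i_{jkl} = 0.
True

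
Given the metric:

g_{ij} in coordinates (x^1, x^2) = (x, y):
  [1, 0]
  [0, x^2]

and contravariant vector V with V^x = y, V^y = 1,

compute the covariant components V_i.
V_i = g_{ij} V^j:
V_x = (1)(y) + (0)(1) = y
V_y = (0)(y) + (x^2)(1) = x^2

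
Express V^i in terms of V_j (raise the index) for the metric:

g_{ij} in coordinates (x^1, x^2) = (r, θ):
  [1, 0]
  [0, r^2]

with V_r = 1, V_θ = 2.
Inverse metric (diagonal): g^{rr} = 1, g^{θθ} = 1/r^2
V^i = g^{ij} V_j:
V^r = (1)(1) + (0)(2) = 1
V^θ = (0)(1) + (1/r^2)(2) = 2/r^2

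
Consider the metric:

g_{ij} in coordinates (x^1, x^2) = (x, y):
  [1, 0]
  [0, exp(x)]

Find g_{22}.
With x^1 = x, x^2 = y, g_{22} = g_{yy} is the row-2, column-2 entry of the matrix.
g_{22} = exp(x)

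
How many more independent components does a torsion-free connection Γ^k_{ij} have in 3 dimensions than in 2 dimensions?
Independent components in n dimensions: n × n(n+1)/2 = n^2(n+1)/2.
3D: 3 × 6 = 18
2D: 2 × 3 = 6
Difference = 18 - 6 = 12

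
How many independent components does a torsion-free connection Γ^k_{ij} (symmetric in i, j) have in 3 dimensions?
Γ^k_{ij} has n choices for the upper index and n(n+1)/2 independent symmetric lower index pairs.
Total = 3 × 3×4/2 = 3 × 6 = 18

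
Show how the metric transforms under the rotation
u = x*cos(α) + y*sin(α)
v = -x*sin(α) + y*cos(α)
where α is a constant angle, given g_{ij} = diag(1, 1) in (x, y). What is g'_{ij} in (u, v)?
Invert the transformation: x = u*cos(α) - v*sin(α), y = u*sin(α) + v*cos(α)
g'_{ij} = (∂x^k/∂x'^i)(∂x^l/∂x'^j) g_{kl}; with g_{kl} = δ_{kl} this is Σ_k (∂x^k/∂x'^i)(∂x^k/∂x'^j).
Jacobian: ∂x/∂u = cos(α), ∂x/∂v = -sin(α), ∂y/∂u = sin(α), ∂y/∂v = cos(α)
g'_{uu} = (cos(α))(cos(α)) + (sin(α))(sin(α)) = 1
g'_{uv} = (cos(α))(-sin(α)) + (sin(α))(cos(α)) = 0
g'_{vv} = (-sin(α))(-sin(α)) + (cos(α))(cos(α)) = 1
g'_{ij} = diag(1, 1)
The Euclidean metric is invariant under rotations.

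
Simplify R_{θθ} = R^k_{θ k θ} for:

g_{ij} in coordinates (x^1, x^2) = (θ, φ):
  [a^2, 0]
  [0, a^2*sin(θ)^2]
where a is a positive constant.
Non-zero Christoffel symbols (Γ^k_{ij} = Γ^k_{ji}):
Γ^θ_{φ φ} = -sin(2*θ)/2
Γ^φ_{θ φ} = 1/tan(θ)
R^θ_{θ θ θ} = 0 (a repeated index in an antisymmetric pair)
R^φ_{θ φ θ} = ∂_φ Γ^φ_{θ θ} - ∂_θ Γ^φ_{θ φ} + Γ^φ_{φ m} Γ^m_{θ θ} - Γ^φ_{θ m} Γ^m_{θ φ}
  = (0) - (-1/sin(θ)^2) + (0) - (1/tan(θ)^2) = 1
R_{θθ} = R^θ_{θ θ θ} + R^φ_{θ φ θ} = (0) + (1) = 1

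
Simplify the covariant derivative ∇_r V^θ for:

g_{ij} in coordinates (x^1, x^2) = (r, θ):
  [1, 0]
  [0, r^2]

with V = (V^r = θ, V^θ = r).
Non-zero Christoffel symbols:
Γ^r_{θ θ} = -r
Γ^θ_{r θ} = 1/r
∇_r V^θ = ∂_r V^θ + Γ^θ_{r j} V^j
  = (1) + (0)(θ) + (1/r)(r)
  = 2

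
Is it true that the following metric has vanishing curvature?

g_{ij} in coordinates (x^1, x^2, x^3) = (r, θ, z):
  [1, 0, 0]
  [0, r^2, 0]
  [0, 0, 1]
Non-zero Christoffel symbols:
Γ^r_{θ θ} = -r
Γ^θ_{r θ} = 1/r
Ricci tensor: R_{rr} = 0, R_{rθ} = 0, R_{rz} = 0, R_{θθ} = 0, R_{θz} = 0, R_{zz} = 0
All R_{ij} vanish; in 3 dimensions the Riemann tensor is fully determined by the Ricci tensor, so R^i_{jkl} = 0: the metric is flat (curvilinear coordinates on flat space).
Yes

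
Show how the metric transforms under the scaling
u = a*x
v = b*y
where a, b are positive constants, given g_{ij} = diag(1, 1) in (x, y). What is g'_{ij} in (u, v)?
Invert the transformation: x = u/a, y = v/b
g'_{ij} = (∂x^k/∂x'^i)(∂x^l/∂x'^j) g_{kl}; with g_{kl} = δ_{kl} this is Σ_k (∂x^k/∂x'^i)(∂x^k/∂x'^j).
Jacobian: ∂x/∂u = 1/a, ∂x/∂v = 0, ∂y/∂u = 0, ∂y/∂v = 1/b
g'_{uu} = (1/a)(1/a) + (0)(0) = 1/a^2
g'_{uv} = (1/a)(0) + (0)(1/b) = 0
g'_{vv} = (0)(0) + (1/b)(1/b) = 1/b^2
g'_{ij} = diag(1/a^2, 1/b^2)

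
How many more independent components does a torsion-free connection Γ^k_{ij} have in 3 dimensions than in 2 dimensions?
Independent components in n dimensions: n × n(n+1)/2 = n^2(n+1)/2.
3D: 3 × 6 = 18
2D: 2 × 3 = 6
Difference = 18 - 6 = 12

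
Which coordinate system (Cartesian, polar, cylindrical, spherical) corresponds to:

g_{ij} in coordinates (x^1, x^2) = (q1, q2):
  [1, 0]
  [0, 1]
All components are constant and the metric is the identity, i.e. orthonormal rectilinear coordinates.
Cartesian (2D) coordinates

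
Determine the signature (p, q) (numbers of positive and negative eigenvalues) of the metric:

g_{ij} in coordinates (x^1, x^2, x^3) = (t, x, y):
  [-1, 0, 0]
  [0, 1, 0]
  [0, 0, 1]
The metric is diagonal, so its eigenvalues are the diagonal entries: -1, 1, 1 (at a generic point, where coordinate-dependent entries are positive).
2 positive, 1 negative.
(2, 1) - Lorentzian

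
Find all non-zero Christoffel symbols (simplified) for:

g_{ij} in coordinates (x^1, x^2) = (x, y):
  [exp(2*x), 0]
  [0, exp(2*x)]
Using Γ^k_{ij} = (1/2) g^{km} (∂_i g_{mj} + ∂_j g_{mi} - ∂_m g_{ij}); the metric is diagonal, so only the m = k term contributes.
Non-zero symbols (using the symmetry Γ^k_{ij} = Γ^k_{ji}):
Γ^x_{x x} = (1/2) g^{xx} (∂_x g_{xx} + ∂_x g_{xx} - ∂_x g_{xx}) = (1/2)(exp(-2*x))((2*exp(2*x)) + (2*exp(2*x)) - (2*exp(2*x))) = 1
Γ^x_{y y} = (1/2) g^{xx} (∂_y g_{xy} + ∂_y g_{xy} - ∂_x g_{yy}) = (1/2)(exp(-2*x))((0) + (0) - (2*exp(2*x))) = -1
Γ^y_{x y} = (1/2) g^{yy} (∂_x g_{yy} + ∂_y g_{yx} - ∂_y g_{xy}) = (1/2)(exp(-2*x))((2*exp(2*x)) + (0) - (0)) = 1
All other Christoffel symbols are zero.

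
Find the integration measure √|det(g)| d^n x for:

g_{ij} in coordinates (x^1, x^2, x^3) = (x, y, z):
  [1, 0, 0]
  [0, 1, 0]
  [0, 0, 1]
det(g) = 1
√|det(g)| = 1
Volume element: dV = 1 dx dy dz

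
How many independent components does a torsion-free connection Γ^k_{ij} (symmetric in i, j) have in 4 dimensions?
Γ^k_{ij} has n choices for the upper index and n(n+1)/2 independent symmetric lower index pairs.
Total = 4 × 4×5/2 = 4 × 10 = 40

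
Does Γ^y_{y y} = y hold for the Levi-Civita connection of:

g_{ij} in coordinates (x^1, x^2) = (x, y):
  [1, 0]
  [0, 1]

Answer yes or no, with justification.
Γ^y_{y y} = (1/2) g^{yy} (∂_y g_{yy} + ∂_y g_{yy} - ∂_y g_{yy}) = (1/2)(1)((0) + (0) - (0)) = 0
This differs from the proposed value y.
No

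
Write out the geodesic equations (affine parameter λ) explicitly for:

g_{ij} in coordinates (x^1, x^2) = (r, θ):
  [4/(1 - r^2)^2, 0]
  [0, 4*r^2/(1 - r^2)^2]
Geodesic equation: d^2x^k/dλ^2 + Γ^k_{ij} (dx^i/dλ)(dx^j/dλ) = 0.
Non-zero Christoffel symbols:
Γ^r_{r r} = 2*r/(1 - r^2)
Γ^r_{θ θ} = (r^3 + r)/(r^2 - 1)
Γ^θ_{r θ} = (-r^2 - 1)/(r^3 - r)
Substituting (the symmetric pair Γ^k_{ij}, Γ^k_{ji} combines into a factor 2):
d^2r/dλ^2 + (2*r/(1 - r^2)) (dr/dλ)^2 + ((r^3 + r)/(r^2 - 1)) (dθ/dλ)^2 = 0
d^2θ/dλ^2 + ((-2*r^2 - 2)/(r^3 - r)) (dr/dλ)(dθ/dλ) = 0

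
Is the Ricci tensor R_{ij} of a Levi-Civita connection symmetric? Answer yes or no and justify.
R_{ij} = R^k_{ikj}; the pair symmetry R_{kilj} = R_{ljki} gives R_{ij} = R_{ji}.
Yes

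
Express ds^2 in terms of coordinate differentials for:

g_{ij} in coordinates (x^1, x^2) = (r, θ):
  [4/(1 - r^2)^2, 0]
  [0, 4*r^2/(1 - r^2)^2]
ds^2 = g_{ij} dx^i dx^j; only the non-zero components contribute.
ds^2 = (4/(1 - r^2)^2) dr^2 + (4*r^2/(1 - r^2)^2) dθ^2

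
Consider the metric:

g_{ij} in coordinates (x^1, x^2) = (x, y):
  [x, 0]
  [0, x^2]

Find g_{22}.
With x^1 = x, x^2 = y, g_{22} = g_{yy} is the row-2, column-2 entry of the matrix.
g_{22} = x^2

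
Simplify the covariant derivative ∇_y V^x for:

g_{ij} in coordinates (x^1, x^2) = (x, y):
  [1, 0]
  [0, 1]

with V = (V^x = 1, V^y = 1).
All Christoffel symbols are zero.
∇_y V^x = ∂_y V^x + Γ^x_{y j} V^j
  = (0) + (0)(1) + (0)(1)
  = 0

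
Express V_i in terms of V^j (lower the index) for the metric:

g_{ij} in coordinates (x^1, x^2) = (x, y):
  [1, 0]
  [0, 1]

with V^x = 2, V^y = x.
V_i = g_{ij} V^j:
V_x = (1)(2) + (0)(x) = 2
V_y = (0)(2) + (1)(x) = x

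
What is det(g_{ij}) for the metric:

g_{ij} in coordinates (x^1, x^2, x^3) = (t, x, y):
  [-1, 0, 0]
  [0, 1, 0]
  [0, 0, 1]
Diagonal metric: det(g) = g_{11}·g_{22}·g_{33}
= (-1)·(1)·(1)
det(g) = -1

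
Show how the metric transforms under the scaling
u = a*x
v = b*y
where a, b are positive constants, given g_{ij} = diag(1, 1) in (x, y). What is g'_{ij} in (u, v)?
Invert the transformation: x = u/a, y = v/b
g'_{ij} = (∂x^k/∂x'^i)(∂x^l/∂x'^j) g_{kl}; with g_{kl} = δ_{kl} this is Σ_k (∂x^k/∂x'^i)(∂x^k/∂x'^j).
Jacobian: ∂x/∂u = 1/a, ∂x/∂v = 0, ∂y/∂u = 0, ∂y/∂v = 1/b
g'_{uu} = (1/a)(1/a) + (0)(0) = 1/a^2
g'_{uv} = (1/a)(0) + (0)(1/b) = 0
g'_{vv} = (0)(0) + (1/b)(1/b) = 1/b^2
g'_{ij} = diag(1/a^2, 1/b^2)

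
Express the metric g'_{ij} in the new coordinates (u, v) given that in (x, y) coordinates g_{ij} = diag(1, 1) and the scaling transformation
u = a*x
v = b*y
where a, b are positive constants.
Invert the transformation: x = u/a, y = v/b
g'_{ij} = (∂x^k/∂x'^i)(∂x^l/∂x'^j) g_{kl}; with g_{kl} = δ_{kl} this is Σ_k (∂x^k/∂x'^i)(∂x^k/∂x'^j).
Jacobian: ∂x/∂u = 1/a, ∂x/∂v = 0, ∂y/∂u = 0, ∂y/∂v = 1/b
g'_{uu} = (1/a)(1/a) + (0)(0) = 1/a^2
g'_{uv} = (1/a)(0) + (0)(1/b) = 0
g'_{vv} = (0)(0) + (1/b)(1/b) = 1/b^2
g'_{ij} = diag(1/a^2, 1/b^2)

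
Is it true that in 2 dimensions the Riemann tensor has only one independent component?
The number of independent components is n^2(n^2-1)/12 = 4·3/12 = 1 for n = 2 (e.g. R_{1212}).
Yes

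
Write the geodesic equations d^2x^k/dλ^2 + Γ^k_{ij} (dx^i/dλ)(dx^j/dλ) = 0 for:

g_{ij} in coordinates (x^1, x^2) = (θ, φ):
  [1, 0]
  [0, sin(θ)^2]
Geodesic equation: d^2x^k/dλ^2 + Γ^k_{ij} (dx^i/dλ)(dx^j/dλ) = 0.
Non-zero Christoffel symbols:
Γ^θ_{φ φ} = -sin(2*θ)/2
Γ^φ_{θ φ} = 1/tan(θ)
Substituting (the symmetric pair Γ^k_{ij}, Γ^k_{ji} combines into a factor 2):
d^2θ/dλ^2 - (sin(2*θ)/2) (dφ/dλ)^2 = 0
d^2φ/dλ^2 + (2/tan(θ)) (dθ/dλ)(dφ/dλ) = 0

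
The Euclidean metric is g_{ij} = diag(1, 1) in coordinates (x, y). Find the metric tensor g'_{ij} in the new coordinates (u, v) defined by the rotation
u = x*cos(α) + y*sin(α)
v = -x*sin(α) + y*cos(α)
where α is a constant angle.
Invert the transformation: x = u*cos(α) - v*sin(α), y = u*sin(α) + v*cos(α)
g'_{ij} = (∂x^k/∂x'^i)(∂x^l/∂x'^j) g_{kl}; with g_{kl} = δ_{kl} this is Σ_k (∂x^k/∂x'^i)(∂x^k/∂x'^j).
Jacobian: ∂x/∂u = cos(α), ∂x/∂v = -sin(α), ∂y/∂u = sin(α), ∂y/∂v = cos(α)
g'_{uu} = (cos(α))(cos(α)) + (sin(α))(sin(α)) = 1
g'_{uv} = (cos(α))(-sin(α)) + (sin(α))(cos(α)) = 0
g'_{vv} = (-sin(α))(-sin(α)) + (cos(α))(cos(α)) = 1
g'_{ij} = diag(1, 1)
The Euclidean metric is invariant under rotations.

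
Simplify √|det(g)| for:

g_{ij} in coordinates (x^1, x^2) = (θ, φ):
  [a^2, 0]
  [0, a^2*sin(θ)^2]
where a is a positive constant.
det(g) = a^4*sin(θ)^2
√|det(g)| = a^2*sin(θ) (taking 0 < θ < π so that |sin(θ)| = sin(θ))
Volume element: dV = a^2*sin(θ) dθ dφ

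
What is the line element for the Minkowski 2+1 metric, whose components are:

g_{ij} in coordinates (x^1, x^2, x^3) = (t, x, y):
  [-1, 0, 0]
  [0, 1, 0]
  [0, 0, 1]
ds^2 = g_{ij} dx^i dx^j; only the non-zero components contribute.
ds^2 = -dt^2 + dx^2 + dy^2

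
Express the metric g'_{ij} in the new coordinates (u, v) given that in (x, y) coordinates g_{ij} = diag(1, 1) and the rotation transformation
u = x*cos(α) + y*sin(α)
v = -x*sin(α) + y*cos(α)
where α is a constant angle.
Invert the transformation: x = u*cos(α) - v*sin(α), y = u*sin(α) + v*cos(α)
g'_{ij} = (∂x^k/∂x'^i)(∂x^l/∂x'^j) g_{kl}; with g_{kl} = δ_{kl} this is Σ_k (∂x^k/∂x'^i)(∂x^k/∂x'^j).
Jacobian: ∂x/∂u = cos(α), ∂x/∂v = -sin(α), ∂y/∂u = sin(α), ∂y/∂v = cos(α)
g'_{uu} = (cos(α))(cos(α)) + (sin(α))(sin(α)) = 1
g'_{uv} = (cos(α))(-sin(α)) + (sin(α))(cos(α)) = 0
g'_{vv} = (-sin(α))(-sin(α)) + (cos(α))(cos(α)) = 1
g'_{ij} = diag(1, 1)
The Euclidean metric is invariant under rotations.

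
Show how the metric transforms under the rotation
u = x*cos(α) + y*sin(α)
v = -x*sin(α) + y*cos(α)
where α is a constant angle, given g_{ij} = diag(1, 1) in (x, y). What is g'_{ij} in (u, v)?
Invert the transformation: x = u*cos(α) - v*sin(α), y = u*sin(α) + v*cos(α)
g'_{ij} = (∂x^k/∂x'^i)(∂x^l/∂x'^j) g_{kl}; with g_{kl} = δ_{kl} this is Σ_k (∂x^k/∂x'^i)(∂x^k/∂x'^j).
Jacobian: ∂x/∂u = cos(α), ∂x/∂v = -sin(α), ∂y/∂u = sin(α), ∂y/∂v = cos(α)
g'_{uu} = (cos(α))(cos(α)) + (sin(α))(sin(α)) = 1
g'_{uv} = (cos(α))(-sin(α)) + (sin(α))(cos(α)) = 0
g'_{vv} = (-sin(α))(-sin(α)) + (cos(α))(cos(α)) = 1
g'_{ij} = diag(1, 1)
The Euclidean metric is invariant under rotations.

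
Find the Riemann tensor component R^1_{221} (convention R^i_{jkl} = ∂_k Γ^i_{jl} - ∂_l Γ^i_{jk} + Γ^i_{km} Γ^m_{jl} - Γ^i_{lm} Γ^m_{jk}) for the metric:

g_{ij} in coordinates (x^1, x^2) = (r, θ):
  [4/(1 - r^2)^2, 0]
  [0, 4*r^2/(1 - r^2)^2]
Non-zero Christoffel symbols (Γ^k_{ij} = Γ^k_{ji}):
Γ^r_{r r} = 2*r/(1 - r^2)
Γ^r_{θ θ} = (r^3 + r)/(r^2 - 1)
Γ^θ_{r θ} = (-r^2 - 1)/(r^3 - r)
R^r_{θ θ r} = ∂_θ Γ^r_{θ r} - ∂_r Γ^r_{θ θ} + Γ^r_{θ m} Γ^m_{θ r} - Γ^r_{r m} Γ^m_{θ θ}
  = (0) - ((r^4 - 4*r^2 - 1)/(r^2 - 1)^2) + (-(r^2 + 1)^2/(r^2 - 1)^2) - (-2*r^2*(r^2 + 1)/(r^2 - 1)^2) = 4*r^2/(r^2 - 1)^2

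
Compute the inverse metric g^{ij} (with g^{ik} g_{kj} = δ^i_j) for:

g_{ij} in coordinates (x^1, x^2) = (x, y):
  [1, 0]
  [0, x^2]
The metric is diagonal, so g^{ij} is diagonal with entries 1/g_{ii}: diag(1, 1/(x^2)).
g^{ij}:
  [1, 0]
  [0, 1/x^2]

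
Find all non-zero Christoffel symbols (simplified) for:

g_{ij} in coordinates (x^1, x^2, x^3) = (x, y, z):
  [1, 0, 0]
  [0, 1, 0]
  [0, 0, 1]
Using Γ^k_{ij} = (1/2) g^{km} (∂_i g_{mj} + ∂_j g_{mi} - ∂_m g_{ij}); the metric is diagonal, so only the m = k term contributes.
Every metric component is constant, so all ∂_m g_{ij} = 0 and every Christoffel symbol vanishes.
All Christoffel symbols are zero.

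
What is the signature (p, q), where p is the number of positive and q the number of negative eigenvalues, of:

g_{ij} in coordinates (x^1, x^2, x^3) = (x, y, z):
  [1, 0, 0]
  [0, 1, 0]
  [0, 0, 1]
The metric is diagonal, so its eigenvalues are the diagonal entries: 1, 1, 1 (at a generic point, where coordinate-dependent entries are positive).
3 positive, 0 negative.
(3, 0) - Riemannian (positive definite)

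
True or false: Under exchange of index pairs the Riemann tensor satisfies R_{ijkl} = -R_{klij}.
The pair-exchange symmetry has a plus sign: R_{ijkl} = +R_{klij}.
False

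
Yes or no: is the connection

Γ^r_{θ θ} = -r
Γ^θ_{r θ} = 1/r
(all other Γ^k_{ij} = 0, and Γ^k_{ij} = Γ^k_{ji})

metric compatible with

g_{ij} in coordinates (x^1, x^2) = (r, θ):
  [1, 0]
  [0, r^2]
Using ∇_k g_{ij} = ∂_k g_{ij} - Γ^m_{ki} g_{mj} - Γ^m_{kj} g_{im}:
e.g. ∇_r g_{θθ} = (2*r) - (r) - (r) = 0
Every component ∇_k g_{ij} vanishes: the connection is metric compatible.
Yes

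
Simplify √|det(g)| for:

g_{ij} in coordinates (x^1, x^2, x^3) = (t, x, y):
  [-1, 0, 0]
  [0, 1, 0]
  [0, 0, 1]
det(g) = -1
√|det(g)| = 1
Volume element: dV = 1 dt dx dy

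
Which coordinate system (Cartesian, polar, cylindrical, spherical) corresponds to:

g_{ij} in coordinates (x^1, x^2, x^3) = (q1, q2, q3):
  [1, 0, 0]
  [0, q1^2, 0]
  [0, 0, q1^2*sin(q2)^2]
The line element ds^2 = dq1^2 + q1^2 dq2^2 + q1^2 sin(q2)^2 dq3^2 is dr^2 + r^2 dθ^2 + r^2 sin(θ)^2 dφ^2 with q1 = r, q2 = θ, q3 = φ.
spherical coordinates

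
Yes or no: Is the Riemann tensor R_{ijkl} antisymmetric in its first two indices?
R_{ijkl} = -R_{jikl} (follows from metric compatibility).
Yes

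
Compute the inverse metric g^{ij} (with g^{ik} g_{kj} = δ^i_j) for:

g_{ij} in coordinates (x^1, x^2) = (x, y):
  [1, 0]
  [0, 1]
The metric is diagonal, so g^{ij} is diagonal with entries 1/g_{ii}: diag(1, 1).
g^{ij}:
  [1, 0]
  [0, 1]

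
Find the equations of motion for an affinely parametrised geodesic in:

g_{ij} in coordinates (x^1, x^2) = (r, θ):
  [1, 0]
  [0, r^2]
Geodesic equation: d^2x^k/dλ^2 + Γ^k_{ij} (dx^i/dλ)(dx^j/dλ) = 0.
Non-zero Christoffel symbols:
Γ^r_{θ θ} = -r
Γ^θ_{r θ} = 1/r
Substituting (the symmetric pair Γ^k_{ij}, Γ^k_{ji} combines into a factor 2):
d^2r/dλ^2 - r (dθ/dλ)^2 = 0
d^2θ/dλ^2 + (2/r) (dr/dλ)(dθ/dλ) = 0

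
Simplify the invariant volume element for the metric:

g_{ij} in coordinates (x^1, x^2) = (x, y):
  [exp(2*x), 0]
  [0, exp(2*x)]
det(g) = exp(4*x)
√|det(g)| = exp(2*x)
Volume element: dV = exp(2*x) dx dy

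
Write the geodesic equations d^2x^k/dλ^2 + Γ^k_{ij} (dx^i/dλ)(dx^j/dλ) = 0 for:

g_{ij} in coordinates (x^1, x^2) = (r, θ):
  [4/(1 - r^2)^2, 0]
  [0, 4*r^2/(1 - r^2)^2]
Geodesic equation: d^2x^k/dλ^2 + Γ^k_{ij} (dx^i/dλ)(dx^j/dλ) = 0.
Non-zero Christoffel symbols:
Γ^r_{r r} = 2*r/(1 - r^2)
Γ^r_{θ θ} = (r^3 + r)/(r^2 - 1)
Γ^θ_{r θ} = (-r^2 - 1)/(r^3 - r)
Substituting (the symmetric pair Γ^k_{ij}, Γ^k_{ji} combines into a factor 2):
d^2r/dλ^2 + (2*r/(1 - r^2)) (dr/dλ)^2 + ((r^3 + r)/(r^2 - 1)) (dθ/dλ)^2 = 0
d^2θ/dλ^2 + ((-2*r^2 - 2)/(r^3 - r)) (dr/dλ)(dθ/dλ) = 0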